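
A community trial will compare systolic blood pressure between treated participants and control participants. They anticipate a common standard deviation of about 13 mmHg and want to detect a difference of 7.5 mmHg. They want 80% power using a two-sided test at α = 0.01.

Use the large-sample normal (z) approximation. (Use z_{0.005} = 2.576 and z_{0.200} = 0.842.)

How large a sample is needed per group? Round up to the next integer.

n = 71 per group

n = (z_{α/2} + z_β)² · (σ₁² + σ₂²) / δ²
  = (2.576 + 0.842)² · (2·13² = 338) / 7.5²
  = 11.6827 · 338 / 56.25
  = 70.20
Round up → n = 71 per group.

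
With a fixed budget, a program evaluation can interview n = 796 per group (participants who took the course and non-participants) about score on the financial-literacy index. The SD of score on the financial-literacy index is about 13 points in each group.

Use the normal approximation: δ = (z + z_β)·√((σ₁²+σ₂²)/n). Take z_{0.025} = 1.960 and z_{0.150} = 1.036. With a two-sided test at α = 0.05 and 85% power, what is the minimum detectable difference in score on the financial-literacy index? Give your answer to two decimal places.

Minimum detectable difference ≈ 1.95 points

δ = (z_{α/2} + z_β) · √((σ₁²+σ₂²)/n)
  = (1.960 + 1.036) · √(338/796)
  = 2.996 · √0.42462
  = 2.996 · 0.6516
  = 1.9523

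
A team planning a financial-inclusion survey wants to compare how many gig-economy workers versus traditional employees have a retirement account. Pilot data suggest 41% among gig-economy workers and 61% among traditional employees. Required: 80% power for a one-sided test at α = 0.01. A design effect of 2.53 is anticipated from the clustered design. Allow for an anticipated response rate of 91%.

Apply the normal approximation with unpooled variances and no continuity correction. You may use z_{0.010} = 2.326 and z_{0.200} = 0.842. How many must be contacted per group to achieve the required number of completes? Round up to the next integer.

n = (z_α + z_β)² · [p₁(1−p₁) + p₂(1−p₂)] / (p₁ − p₂)²
  = (2.326 + 0.842)² · (0.41·0.59 + 0.61·0.39) / (-0.20)²
  = (3.168)² · (0.2419 + 0.2379) / 0.0400
  = 10.0362 · 0.4798 / 0.0400
  = 120.38
Design effect: 2.53 × 120.38 = 304.57.
Adjust for 91% response: 304.57 / 0.91 = 334.70.
Round up → n = 335 per group.

n = 335 per group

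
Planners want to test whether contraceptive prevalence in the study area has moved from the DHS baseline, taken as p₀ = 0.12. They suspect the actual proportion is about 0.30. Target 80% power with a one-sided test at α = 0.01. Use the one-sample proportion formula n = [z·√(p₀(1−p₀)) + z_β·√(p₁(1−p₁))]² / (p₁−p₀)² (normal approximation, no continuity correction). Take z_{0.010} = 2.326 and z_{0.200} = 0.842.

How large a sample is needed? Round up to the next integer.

n = 41

n = [z_α·√(p₀q₀) + z_β·√(p₁q₁)]² / (p₁ − p₀)²
  = [2.326·√(0.12·0.88) + 0.842·√(0.30·0.70)]² / (0.18)²
  = [2.326·0.3250 + 0.842·0.4583]² / 0.0324
  = [1.1417]² / 0.0324
  = 40.23
Round up → n = 41.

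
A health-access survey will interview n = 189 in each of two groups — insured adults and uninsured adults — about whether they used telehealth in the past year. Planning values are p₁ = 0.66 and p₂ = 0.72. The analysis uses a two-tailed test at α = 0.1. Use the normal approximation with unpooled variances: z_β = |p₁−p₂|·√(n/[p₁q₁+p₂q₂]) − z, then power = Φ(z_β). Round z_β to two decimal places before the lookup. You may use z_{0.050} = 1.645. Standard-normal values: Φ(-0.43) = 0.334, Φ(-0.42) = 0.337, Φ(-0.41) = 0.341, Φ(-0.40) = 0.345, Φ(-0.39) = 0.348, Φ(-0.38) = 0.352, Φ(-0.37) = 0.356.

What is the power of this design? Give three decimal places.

Power ≈ 0.352

z_β = |p₁−p₂|·√(n/[p₁q₁+p₂q₂]) − z_{α/2}
    = 0.06 · √(189/0.4260) − 1.645
    = 0.06 · 21.0633 − 1.645
    = 1.2638 − 1.645 = -0.3812 → -0.38
Power = Φ(-0.38) = 0.352.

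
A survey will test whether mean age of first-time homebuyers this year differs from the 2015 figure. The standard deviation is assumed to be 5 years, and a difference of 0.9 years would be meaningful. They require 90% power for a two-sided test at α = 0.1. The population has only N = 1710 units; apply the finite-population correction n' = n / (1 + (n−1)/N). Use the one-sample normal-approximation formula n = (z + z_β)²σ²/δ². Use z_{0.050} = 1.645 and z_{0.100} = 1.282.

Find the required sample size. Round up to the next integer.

n = (z_{α/2} + z_β)² · σ² / δ²
  = (1.645 + 1.282)² · 5² / 0.9²
  = 8.5673 · 25 / 0.81
  = 264.42
Finite-population correction (N = 1710): 264.42 / (1 + (264.42 − 1)/1710) = 229.13.
Round up → n = 230.

n = 230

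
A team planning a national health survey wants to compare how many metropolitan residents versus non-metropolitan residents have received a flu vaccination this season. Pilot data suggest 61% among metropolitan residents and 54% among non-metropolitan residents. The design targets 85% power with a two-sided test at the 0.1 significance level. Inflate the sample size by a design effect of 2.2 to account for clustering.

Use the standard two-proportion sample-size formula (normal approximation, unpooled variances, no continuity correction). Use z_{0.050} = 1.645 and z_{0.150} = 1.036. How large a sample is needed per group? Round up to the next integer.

n = (z_{α/2} + z_β)² · [p₁(1−p₁) + p₂(1−p₂)] / (p₁ − p₂)²
  = (1.645 + 1.036)² · (0.61·0.39 + 0.54·0.46) / (0.07)²
  = (2.681)² · (0.2379 + 0.2484) / 0.0049
  = 7.1878 · 0.4863 / 0.0049
  = 713.35
Design effect: 2.2 × 713.35 = 1569.37.
Round up → n = 1570 per group.

n = 1570 per group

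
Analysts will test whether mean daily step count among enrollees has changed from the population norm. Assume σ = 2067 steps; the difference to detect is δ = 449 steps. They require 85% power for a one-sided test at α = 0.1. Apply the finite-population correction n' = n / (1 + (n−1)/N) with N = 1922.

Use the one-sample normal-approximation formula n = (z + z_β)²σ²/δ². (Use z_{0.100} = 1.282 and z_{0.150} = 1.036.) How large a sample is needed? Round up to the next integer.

n = (z_α + z_β)² · σ² / δ²
  = (1.282 + 1.036)² · 2067² / 449²
  = 5.3731 · 4272489 / 201601
  = 113.87
Finite-population correction (N = 1922): 113.87 / (1 + (113.87 − 1)/1922) = 107.56.
Round up → n = 108.

n = 108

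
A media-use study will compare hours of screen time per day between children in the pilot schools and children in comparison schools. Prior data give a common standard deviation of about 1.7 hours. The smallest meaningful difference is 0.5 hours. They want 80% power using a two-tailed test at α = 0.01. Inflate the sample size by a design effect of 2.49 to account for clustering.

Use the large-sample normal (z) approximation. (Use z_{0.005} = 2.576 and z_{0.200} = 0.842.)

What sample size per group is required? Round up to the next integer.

n = 673 per group

n = (z_{α/2} + z_β)² · (σ₁² + σ₂²) / δ²
  = (2.576 + 0.842)² · (2·1.7² = 5.78) / 0.5²
  = 11.6827 · 5.78 / 0.25
  = 270.10
Design effect: 2.49 × 270.10 = 672.56.
Round up → n = 673 per group.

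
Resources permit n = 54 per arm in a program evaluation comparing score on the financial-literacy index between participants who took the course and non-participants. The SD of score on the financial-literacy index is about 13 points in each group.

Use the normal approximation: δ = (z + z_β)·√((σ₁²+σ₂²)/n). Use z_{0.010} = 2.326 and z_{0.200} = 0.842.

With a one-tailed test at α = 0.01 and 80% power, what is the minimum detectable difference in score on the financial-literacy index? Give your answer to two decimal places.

Minimum detectable difference ≈ 7.93 points

δ = (z_α + z_β) · √((σ₁²+σ₂²)/n)
  = (2.326 + 0.842) · √(338/54)
  = 3.168 · √6.2593
  = 3.168 · 2.5019
  = 7.9259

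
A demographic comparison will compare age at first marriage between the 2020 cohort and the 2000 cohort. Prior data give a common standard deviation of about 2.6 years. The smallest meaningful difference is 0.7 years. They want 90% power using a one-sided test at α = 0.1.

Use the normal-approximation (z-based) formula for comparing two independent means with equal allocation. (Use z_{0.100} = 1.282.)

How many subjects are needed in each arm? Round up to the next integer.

n = (z_α + z_β)² · (σ₁² + σ₂²) / δ²
  = (1.282 + 1.282)² · (2·2.6² = 13.52) / 0.7²
  = 6.5741 · 13.52 / 0.49
  = 181.39
Round up → n = 182 per group.

n = 182 per group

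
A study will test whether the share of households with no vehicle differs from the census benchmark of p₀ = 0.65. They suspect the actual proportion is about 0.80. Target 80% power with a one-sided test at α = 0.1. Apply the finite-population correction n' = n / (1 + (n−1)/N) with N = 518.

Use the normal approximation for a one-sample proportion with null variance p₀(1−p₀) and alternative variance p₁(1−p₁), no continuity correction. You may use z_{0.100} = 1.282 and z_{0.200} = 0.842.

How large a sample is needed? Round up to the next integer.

n = 38

n = [z_α·√(p₀q₀) + z_β·√(p₁q₁)]² / (p₁ − p₀)²
  = [1.282·√(0.65·0.35) + 0.842·√(0.80·0.20)]² / (0.15)²
  = [1.282·0.4770 + 0.842·0.4000]² / 0.0225
  = [0.9483]² / 0.0225
  = 39.97
Finite-population correction (N = 518): 39.97 / (1 + (39.97 − 1)/518) = 37.17.
Round up → n = 38.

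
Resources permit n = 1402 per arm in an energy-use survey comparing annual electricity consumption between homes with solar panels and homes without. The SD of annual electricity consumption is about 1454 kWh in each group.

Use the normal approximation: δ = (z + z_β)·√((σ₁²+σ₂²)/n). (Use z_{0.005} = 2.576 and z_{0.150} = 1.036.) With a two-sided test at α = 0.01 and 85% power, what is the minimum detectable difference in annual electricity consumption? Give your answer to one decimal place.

δ = (z_{α/2} + z_β) · √((σ₁²+σ₂²)/n)
  = (2.576 + 1.036) · √(4228232/1402)
  = 3.612 · √3015.9
  = 3.612 · 54.9168
  = 198.3596

Minimum detectable difference ≈ 198.4 kWh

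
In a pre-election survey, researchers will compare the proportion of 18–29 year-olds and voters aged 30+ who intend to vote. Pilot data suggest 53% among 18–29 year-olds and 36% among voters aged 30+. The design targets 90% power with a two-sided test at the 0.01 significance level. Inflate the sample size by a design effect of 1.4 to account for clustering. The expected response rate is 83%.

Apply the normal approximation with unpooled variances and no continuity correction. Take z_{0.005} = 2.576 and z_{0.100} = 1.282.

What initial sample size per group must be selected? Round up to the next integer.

n = (z_{α/2} + z_β)² · [p₁(1−p₁) + p₂(1−p₂)] / (p₁ − p₂)²
  = (2.576 + 1.282)² · (0.53·0.47 + 0.36·0.64) / (0.17)²
  = (3.858)² · (0.2491 + 0.2304) / 0.0289
  = 14.8842 · 0.4795 / 0.0289
  = 246.95
Design effect: 1.4 × 246.95 = 345.73.
Adjust for 83% response: 345.73 / 0.83 = 416.55.
Round up → n = 417 per group.

n = 417 per group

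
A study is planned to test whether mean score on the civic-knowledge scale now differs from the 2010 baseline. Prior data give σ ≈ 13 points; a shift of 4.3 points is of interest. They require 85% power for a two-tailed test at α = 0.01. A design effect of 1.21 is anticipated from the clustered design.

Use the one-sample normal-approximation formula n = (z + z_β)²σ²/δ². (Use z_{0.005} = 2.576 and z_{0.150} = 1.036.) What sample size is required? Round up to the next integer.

n = 145

n = (z_{α/2} + z_β)² · σ² / δ²
  = (2.576 + 1.036)² · 13² / 4.3²
  = 13.0465 · 169 / 18.49
  = 119.25
Design effect: 1.21 × 119.25 = 144.29.
Round up → n = 145.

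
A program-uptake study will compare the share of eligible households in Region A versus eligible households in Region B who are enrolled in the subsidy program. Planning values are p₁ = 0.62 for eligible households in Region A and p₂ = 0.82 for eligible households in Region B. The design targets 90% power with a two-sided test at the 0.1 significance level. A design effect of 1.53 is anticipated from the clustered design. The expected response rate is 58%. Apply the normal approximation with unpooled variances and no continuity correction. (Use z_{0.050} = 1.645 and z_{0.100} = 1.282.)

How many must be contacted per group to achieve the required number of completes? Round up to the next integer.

n = (z_{α/2} + z_β)² · [p₁(1−p₁) + p₂(1−p₂)] / (p₁ − p₂)²
  = (1.645 + 1.282)² · (0.62·0.38 + 0.82·0.18) / (-0.20)²
  = (2.927)² · (0.2356 + 0.1476) / 0.0400
  = 8.5673 · 0.3832 / 0.0400
  = 82.08
Design effect: 1.53 × 82.08 = 125.57.
Adjust for 58% response: 125.57 / 0.58 = 216.51.
Round up → n = 217 per group.

n = 217 per group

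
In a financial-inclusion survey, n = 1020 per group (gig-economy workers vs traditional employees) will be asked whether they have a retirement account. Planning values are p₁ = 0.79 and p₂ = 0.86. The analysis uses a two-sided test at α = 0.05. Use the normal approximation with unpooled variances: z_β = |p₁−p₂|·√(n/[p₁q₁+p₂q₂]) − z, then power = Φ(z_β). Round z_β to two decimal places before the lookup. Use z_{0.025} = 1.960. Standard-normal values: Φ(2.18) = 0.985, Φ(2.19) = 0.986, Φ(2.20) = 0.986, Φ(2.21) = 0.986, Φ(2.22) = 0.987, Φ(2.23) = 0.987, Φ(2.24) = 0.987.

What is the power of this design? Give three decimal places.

z_β = |p₁−p₂|·√(n/[p₁q₁+p₂q₂]) − z_{α/2}
    = 0.07 · √(1020/0.2863) − 1.960
    = 0.07 · 59.6883 − 1.960
    = 4.1782 − 1.960 = 2.2182 → 2.22
Power = Φ(2.22) = 0.987.

Power ≈ 0.987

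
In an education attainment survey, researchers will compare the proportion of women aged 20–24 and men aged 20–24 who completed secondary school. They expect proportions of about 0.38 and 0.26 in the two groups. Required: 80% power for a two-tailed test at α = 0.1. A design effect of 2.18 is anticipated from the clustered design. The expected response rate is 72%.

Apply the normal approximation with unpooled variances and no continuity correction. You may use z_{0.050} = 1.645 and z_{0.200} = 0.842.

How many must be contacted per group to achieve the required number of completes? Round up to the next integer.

n = 557 per group

n = (z_{α/2} + z_β)² · [p₁(1−p₁) + p₂(1−p₂)] / (p₁ − p₂)²
  = (1.645 + 0.842)² · (0.38·0.62 + 0.26·0.74) / (0.12)²
  = (2.487)² · (0.2356 + 0.1924) / 0.0144
  = 6.1852 · 0.4280 / 0.0144
  = 183.84
Design effect: 2.18 × 183.84 = 400.76.
Adjust for 72% response: 400.76 / 0.72 = 556.62.
Round up → n = 557 per group.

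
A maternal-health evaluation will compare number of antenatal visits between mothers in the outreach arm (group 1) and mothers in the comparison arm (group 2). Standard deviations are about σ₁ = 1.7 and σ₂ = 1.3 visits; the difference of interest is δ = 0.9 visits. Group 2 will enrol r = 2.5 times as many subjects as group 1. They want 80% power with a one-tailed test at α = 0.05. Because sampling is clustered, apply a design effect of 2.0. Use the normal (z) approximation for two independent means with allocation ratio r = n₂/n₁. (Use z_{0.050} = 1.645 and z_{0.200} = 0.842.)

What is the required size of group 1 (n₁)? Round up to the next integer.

n₁ = 55

n₁ = (z_α + z_β)² · (σ₁² + σ₂²/r) / δ²
   = (1.645 + 0.842)² · (1.7² + 1.3²/2.5) / 0.9²
   = 6.1852 · (2.89 + 0.676) / 0.81
   = 6.1852 · 3.566 / 0.81
   = 27.23
Design effect: 2.0 × 27.23 = 54.46.
Round up → n₁ = 55; n₂ = r·n₁ = 2.5 × 55 = 138.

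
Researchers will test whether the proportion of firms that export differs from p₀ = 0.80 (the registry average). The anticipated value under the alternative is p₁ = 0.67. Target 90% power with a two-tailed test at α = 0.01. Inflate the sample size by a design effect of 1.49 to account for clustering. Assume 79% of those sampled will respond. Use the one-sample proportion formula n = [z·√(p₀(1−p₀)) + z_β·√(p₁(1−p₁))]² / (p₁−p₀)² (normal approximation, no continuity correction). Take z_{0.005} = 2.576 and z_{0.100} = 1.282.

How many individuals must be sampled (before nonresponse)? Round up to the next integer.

n = [z_{α/2}·√(p₀q₀) + z_β·√(p₁q₁)]² / (p₁ − p₀)²
  = [2.576·√(0.80·0.20) + 1.282·√(0.67·0.33)]² / (-0.13)²
  = [2.576·0.4000 + 1.282·0.4702]² / 0.0169
  = [1.6332]² / 0.0169
  = 157.83
Design effect: 1.49 × 157.83 = 235.17.
Adjust for 79% response: 235.17 / 0.79 = 297.69.
Round up → n = 298.

n = 298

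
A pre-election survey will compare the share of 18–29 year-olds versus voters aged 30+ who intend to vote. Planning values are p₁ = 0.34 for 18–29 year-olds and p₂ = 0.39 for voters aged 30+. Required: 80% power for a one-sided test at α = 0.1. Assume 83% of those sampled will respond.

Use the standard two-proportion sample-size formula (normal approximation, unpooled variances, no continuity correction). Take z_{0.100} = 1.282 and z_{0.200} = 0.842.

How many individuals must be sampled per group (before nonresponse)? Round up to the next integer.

n = (z_α + z_β)² · [p₁(1−p₁) + p₂(1−p₂)] / (p₁ − p₂)²
  = (1.282 + 0.842)² · (0.34·0.66 + 0.39·0.61) / (-0.05)²
  = (2.124)² · (0.2244 + 0.2379) / 0.0025
  = 4.5114 · 0.4623 / 0.0025
  = 834.24
Adjust for 83% response: 834.24 / 0.83 = 1005.11.
Round up → n = 1006 per group.

n = 1006 per group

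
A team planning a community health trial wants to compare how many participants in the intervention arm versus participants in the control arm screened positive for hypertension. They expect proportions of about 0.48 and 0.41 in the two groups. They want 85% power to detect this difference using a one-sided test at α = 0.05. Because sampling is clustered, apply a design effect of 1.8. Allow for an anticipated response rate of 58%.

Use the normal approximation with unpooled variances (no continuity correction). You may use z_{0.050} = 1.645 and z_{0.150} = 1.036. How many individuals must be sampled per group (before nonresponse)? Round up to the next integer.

n = 2238 per group

n = (z_α + z_β)² · [p₁(1−p₁) + p₂(1−p₂)] / (p₁ − p₂)²
  = (1.645 + 1.036)² · (0.48·0.52 + 0.41·0.59) / (0.07)²
  = (2.681)² · (0.2496 + 0.2419) / 0.0049
  = 7.1878 · 0.4915 / 0.0049
  = 720.98
Design effect: 1.8 × 720.98 = 1297.76.
Adjust for 58% response: 1297.76 / 0.58 = 2237.51.
Round up → n = 2238 per group.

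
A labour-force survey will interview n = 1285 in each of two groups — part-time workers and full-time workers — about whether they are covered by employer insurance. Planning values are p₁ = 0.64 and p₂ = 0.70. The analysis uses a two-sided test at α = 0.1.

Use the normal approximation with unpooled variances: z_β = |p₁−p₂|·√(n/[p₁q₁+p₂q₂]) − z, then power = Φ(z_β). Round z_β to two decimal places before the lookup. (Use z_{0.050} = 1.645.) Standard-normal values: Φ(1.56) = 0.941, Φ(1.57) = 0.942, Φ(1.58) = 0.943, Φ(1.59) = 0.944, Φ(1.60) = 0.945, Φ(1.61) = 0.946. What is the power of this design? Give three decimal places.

z_β = |p₁−p₂|·√(n/[p₁q₁+p₂q₂]) − z_{α/2}
    = 0.06 · √(1285/0.4404) − 1.645
    = 0.06 · 54.0167 − 1.645
    = 3.2410 − 1.645 = 1.5960 → 1.60
Power = Φ(1.60) = 0.945.

Power ≈ 0.945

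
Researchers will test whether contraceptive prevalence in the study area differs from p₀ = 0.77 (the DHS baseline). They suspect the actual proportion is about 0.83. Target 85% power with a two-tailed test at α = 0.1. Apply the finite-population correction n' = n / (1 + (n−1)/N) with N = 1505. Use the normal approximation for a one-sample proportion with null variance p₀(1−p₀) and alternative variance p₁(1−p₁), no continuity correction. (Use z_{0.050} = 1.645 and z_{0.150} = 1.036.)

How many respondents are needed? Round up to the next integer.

n = 268

n = [z_{α/2}·√(p₀q₀) + z_β·√(p₁q₁)]² / (p₁ − p₀)²
  = [1.645·√(0.77·0.23) + 1.036·√(0.83·0.17)]² / (0.06)²
  = [1.645·0.4208 + 1.036·0.3756]² / 0.0036
  = [1.0814]² / 0.0036
  = 324.86
Finite-population correction (N = 1505): 324.86 / (1 + (324.86 − 1)/1505) = 267.33.
Round up → n = 268.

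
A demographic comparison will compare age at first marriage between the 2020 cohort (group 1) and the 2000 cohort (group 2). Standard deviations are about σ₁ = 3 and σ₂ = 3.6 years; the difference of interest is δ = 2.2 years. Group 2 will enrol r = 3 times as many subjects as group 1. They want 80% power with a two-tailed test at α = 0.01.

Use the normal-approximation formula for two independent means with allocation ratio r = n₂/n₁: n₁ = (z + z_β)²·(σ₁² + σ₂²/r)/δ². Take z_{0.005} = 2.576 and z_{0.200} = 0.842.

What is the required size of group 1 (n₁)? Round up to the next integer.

n₁ = (z_{α/2} + z_β)² · (σ₁² + σ₂²/r) / δ²
   = (2.576 + 0.842)² · (3² + 3.6²/3) / 2.2²
   = 11.6827 · (9 + 4.32) / 4.84
   = 11.6827 · 13.32 / 4.84
   = 32.15
Round up → n₁ = 33; n₂ = r·n₁ = 3 × 33 = 99.

n₁ = 33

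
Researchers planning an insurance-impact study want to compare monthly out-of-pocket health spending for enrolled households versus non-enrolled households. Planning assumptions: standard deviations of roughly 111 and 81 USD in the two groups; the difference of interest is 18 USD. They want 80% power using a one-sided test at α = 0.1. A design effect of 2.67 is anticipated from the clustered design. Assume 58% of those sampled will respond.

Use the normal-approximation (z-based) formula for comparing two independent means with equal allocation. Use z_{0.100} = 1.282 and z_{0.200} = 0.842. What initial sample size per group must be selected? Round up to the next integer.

n = 1211 per group

n = (z_α + z_β)² · (σ₁² + σ₂²) / δ²
  = (1.282 + 0.842)² · (111² + 81² = 18882) / 18²
  = 4.5114 · 18882 / 324
  = 262.91
Design effect: 2.67 × 262.91 = 701.98.
Adjust for 58% response: 701.98 / 0.58 = 1210.31.
Round up → n = 1211 per group.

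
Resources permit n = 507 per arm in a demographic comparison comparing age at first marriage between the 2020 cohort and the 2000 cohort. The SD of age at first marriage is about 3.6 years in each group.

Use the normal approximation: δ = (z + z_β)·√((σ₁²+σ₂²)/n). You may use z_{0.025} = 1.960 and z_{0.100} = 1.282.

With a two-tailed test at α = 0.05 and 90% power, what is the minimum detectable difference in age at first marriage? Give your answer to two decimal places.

δ = (z_{α/2} + z_β) · √((σ₁²+σ₂²)/n)
  = (1.960 + 1.282) · √(25.92/507)
  = 3.242 · √0.05112
  = 3.242 · 0.2261
  = 0.7330

Minimum detectable difference ≈ 0.73 years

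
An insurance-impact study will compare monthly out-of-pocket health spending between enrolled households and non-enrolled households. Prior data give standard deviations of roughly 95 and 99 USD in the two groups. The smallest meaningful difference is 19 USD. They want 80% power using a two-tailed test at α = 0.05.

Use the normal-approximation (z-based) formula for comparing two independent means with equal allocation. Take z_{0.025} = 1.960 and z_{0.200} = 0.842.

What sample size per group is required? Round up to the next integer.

n = 410 per group

n = (z_{α/2} + z_β)² · (σ₁² + σ₂²) / δ²
  = (1.960 + 0.842)² · (95² + 99² = 18826) / 19²
  = 7.8512 · 18826 / 361
  = 409.44
Round up → n = 410 per group.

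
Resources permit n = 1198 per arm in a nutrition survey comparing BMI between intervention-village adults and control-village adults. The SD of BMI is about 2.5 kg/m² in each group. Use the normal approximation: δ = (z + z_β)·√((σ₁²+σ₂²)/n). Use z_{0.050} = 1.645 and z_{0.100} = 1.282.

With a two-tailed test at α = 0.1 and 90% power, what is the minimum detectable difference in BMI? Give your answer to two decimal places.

Minimum detectable difference ≈ 0.30 kg/m²

δ = (z_{α/2} + z_β) · √((σ₁²+σ₂²)/n)
  = (1.645 + 1.282) · √(12.5/1198)
  = 2.927 · √0.01043
  = 2.927 · 0.1021
  = 0.2990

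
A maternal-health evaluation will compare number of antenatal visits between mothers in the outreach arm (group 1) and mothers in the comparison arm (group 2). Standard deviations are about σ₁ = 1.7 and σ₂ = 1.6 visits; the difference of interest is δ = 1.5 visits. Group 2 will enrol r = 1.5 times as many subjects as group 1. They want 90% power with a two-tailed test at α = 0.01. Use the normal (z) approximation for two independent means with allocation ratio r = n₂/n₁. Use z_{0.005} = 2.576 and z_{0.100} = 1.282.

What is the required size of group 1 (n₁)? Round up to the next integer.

n₁ = 31

n₁ = (z_{α/2} + z_β)² · (σ₁² + σ₂²/r) / δ²
   = (2.576 + 1.282)² · (1.7² + 1.6²/1.5) / 1.5²
   = 14.8842 · (2.89 + 1.7067) / 2.25
   = 14.8842 · 4.5967 / 2.25
   = 30.41
Round up → n₁ = 31; n₂ = r·n₁ = 1.5 × 31 = 47.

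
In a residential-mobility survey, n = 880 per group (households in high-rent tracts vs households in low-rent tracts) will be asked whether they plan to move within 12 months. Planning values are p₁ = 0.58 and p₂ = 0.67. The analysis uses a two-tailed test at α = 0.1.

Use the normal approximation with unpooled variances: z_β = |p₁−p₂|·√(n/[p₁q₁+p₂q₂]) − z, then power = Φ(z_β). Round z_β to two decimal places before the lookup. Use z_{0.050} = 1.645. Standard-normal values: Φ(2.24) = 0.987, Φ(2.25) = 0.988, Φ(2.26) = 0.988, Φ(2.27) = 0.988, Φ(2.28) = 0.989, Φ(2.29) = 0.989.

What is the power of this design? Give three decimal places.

Power ≈ 0.988

z_β = |p₁−p₂|·√(n/[p₁q₁+p₂q₂]) − z_{α/2}
    = 0.09 · √(880/0.4647) − 1.645
    = 0.09 · 43.5166 − 1.645
    = 3.9165 − 1.645 = 2.2715 → 2.27
Power = Φ(2.27) = 0.988.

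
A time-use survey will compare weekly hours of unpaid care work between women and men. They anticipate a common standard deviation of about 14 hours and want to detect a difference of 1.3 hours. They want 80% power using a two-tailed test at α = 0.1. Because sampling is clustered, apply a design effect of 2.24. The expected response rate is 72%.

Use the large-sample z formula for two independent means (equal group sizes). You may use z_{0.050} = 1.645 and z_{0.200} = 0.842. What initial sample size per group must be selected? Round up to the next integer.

n = (z_{α/2} + z_β)² · (σ₁² + σ₂²) / δ²
  = (1.645 + 0.842)² · (2·14² = 392) / 1.3²
  = 6.1852 · 392 / 1.69
  = 1434.67
Design effect: 2.24 × 1434.67 = 3213.65.
Adjust for 72% response: 3213.65 / 0.72 = 4463.41.
Round up → n = 4464 per group.

n = 4464 per group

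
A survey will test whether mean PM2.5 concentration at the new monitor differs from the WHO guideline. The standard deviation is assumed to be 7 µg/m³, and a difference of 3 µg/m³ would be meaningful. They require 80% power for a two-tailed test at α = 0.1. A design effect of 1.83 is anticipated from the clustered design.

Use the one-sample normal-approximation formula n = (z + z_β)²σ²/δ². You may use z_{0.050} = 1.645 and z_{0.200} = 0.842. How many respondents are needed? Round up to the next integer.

n = 62

n = (z_{α/2} + z_β)² · σ² / δ²
  = (1.645 + 0.842)² · 7² / 3²
  = 6.1852 · 49 / 9
  = 33.67
Design effect: 1.83 × 33.67 = 61.62.
Round up → n = 62.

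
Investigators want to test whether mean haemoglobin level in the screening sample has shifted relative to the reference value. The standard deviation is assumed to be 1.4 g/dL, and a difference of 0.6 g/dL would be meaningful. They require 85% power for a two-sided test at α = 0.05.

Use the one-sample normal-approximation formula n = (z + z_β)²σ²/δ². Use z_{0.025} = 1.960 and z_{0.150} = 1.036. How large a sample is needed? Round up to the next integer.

n = (z_{α/2} + z_β)² · σ² / δ²
  = (1.960 + 1.036)² · 1.4² / 0.6²
  = 8.9760 · 1.96 / 0.36
  = 48.87
Round up → n = 49.

n = 49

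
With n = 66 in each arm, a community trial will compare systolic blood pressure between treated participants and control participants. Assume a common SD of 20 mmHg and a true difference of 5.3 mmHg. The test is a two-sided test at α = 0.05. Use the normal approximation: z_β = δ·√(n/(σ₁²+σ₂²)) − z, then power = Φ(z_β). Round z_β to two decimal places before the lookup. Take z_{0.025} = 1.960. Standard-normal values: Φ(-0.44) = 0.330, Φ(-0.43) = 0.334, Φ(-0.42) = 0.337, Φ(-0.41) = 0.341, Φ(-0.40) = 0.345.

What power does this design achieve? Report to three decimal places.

z_β = δ·√(n/(σ₁²+σ₂²)) − z_{α/2}
    = 5.3 · √(66/800) − 1.960
    = 5.3 · 0.28723 − 1.960
    = 1.5223 − 1.960 = -0.4377 → -0.44
Power = Φ(-0.44) = 0.330.

Power ≈ 0.330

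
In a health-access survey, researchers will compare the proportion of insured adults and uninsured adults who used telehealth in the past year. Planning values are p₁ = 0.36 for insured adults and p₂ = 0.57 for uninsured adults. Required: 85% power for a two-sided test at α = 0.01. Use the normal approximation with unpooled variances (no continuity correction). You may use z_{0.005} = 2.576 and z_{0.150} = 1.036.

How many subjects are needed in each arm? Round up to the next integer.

n = 141 per group

n = (z_{α/2} + z_β)² · [p₁(1−p₁) + p₂(1−p₂)] / (p₁ − p₂)²
  = (2.576 + 1.036)² · (0.36·0.64 + 0.57·0.43) / (-0.21)²
  = (3.612)² · (0.2304 + 0.2451) / 0.0441
  = 13.0465 · 0.4755 / 0.0441
  = 140.67
Round up → n = 141 per group.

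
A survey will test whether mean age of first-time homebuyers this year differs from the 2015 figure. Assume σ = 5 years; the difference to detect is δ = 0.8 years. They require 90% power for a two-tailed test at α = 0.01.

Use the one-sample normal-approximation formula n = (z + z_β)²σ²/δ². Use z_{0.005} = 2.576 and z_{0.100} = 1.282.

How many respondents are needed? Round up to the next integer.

n = 582

n = (z_{α/2} + z_β)² · σ² / δ²
  = (2.576 + 1.282)² · 5² / 0.8²
  = 14.8842 · 25 / 0.64
  = 581.41
Round up → n = 582.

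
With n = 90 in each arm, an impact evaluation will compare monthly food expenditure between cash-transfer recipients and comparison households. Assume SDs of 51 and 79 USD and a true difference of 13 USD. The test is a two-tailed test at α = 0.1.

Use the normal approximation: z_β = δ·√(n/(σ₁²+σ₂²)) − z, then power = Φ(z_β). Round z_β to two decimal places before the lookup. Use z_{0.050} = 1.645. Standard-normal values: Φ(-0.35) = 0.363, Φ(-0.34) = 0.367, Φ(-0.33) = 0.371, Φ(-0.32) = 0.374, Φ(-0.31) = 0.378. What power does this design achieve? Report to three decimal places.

z_β = δ·√(n/(σ₁²+σ₂²)) − z_{α/2}
    = 13 · √(90/8842) − 1.645
    = 13 · 0.10089 − 1.645
    = 1.3116 − 1.645 = -0.3334 → -0.33
Power = Φ(-0.33) = 0.371.

Power ≈ 0.371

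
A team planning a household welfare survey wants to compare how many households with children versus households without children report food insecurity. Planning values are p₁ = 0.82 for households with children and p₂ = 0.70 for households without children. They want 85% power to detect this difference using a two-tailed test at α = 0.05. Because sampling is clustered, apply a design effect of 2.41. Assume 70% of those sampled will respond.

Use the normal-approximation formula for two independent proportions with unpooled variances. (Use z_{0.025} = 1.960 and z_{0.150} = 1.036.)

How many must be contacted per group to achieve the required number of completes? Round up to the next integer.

n = (z_{α/2} + z_β)² · [p₁(1−p₁) + p₂(1−p₂)] / (p₁ − p₂)²
  = (1.960 + 1.036)² · (0.82·0.18 + 0.70·0.30) / (0.12)²
  = (2.996)² · (0.1476 + 0.2100) / 0.0144
  = 8.9760 · 0.3576 / 0.0144
  = 222.90
Design effect: 2.41 × 222.90 = 537.20.
Adjust for 70% response: 537.20 / 0.70 = 767.43.
Round up → n = 768 per group.

n = 768 per group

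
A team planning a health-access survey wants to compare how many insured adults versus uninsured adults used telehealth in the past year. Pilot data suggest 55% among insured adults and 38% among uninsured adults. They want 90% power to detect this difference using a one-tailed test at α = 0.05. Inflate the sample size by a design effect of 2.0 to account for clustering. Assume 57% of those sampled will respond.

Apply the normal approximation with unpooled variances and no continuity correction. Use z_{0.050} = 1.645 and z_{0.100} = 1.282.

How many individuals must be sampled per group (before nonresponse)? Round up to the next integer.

n = 503 per group

n = (z_α + z_β)² · [p₁(1−p₁) + p₂(1−p₂)] / (p₁ − p₂)²
  = (1.645 + 1.282)² · (0.55·0.45 + 0.38·0.62) / (0.17)²
  = (2.927)² · (0.2475 + 0.2356) / 0.0289
  = 8.5673 · 0.4831 / 0.0289
  = 143.21
Design effect: 2.0 × 143.21 = 286.43.
Adjust for 57% response: 286.43 / 0.57 = 502.50.
Round up → n = 503 per group.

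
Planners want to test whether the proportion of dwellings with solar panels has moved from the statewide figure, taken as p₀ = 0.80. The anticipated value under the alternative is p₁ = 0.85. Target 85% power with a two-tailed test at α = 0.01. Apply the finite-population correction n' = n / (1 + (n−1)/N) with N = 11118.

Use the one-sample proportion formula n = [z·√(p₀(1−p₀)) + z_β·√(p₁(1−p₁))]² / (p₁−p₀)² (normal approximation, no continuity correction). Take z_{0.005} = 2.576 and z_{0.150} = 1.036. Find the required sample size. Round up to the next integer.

n = [z_{α/2}·√(p₀q₀) + z_β·√(p₁q₁)]² / (p₁ − p₀)²
  = [2.576·√(0.80·0.20) + 1.036·√(0.85·0.15)]² / (0.05)²
  = [2.576·0.4000 + 1.036·0.3571]² / 0.0025
  = [1.4003]² / 0.0025
  = 784.37
Finite-population correction (N = 11118): 784.37 / (1 + (784.37 − 1)/11118) = 732.74.
Round up → n = 733.

n = 733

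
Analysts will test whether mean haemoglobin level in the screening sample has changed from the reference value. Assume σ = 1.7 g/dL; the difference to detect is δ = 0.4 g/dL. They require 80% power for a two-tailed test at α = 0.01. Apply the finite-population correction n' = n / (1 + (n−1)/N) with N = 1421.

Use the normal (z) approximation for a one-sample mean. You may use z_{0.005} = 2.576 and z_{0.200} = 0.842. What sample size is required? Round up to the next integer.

n = 184

n = (z_{α/2} + z_β)² · σ² / δ²
  = (2.576 + 0.842)² · 1.7² / 0.4²
  = 11.6827 · 2.89 / 0.16
  = 211.02
Finite-population correction (N = 1421): 211.02 / (1 + (211.02 − 1)/1421) = 183.85.
Round up → n = 184.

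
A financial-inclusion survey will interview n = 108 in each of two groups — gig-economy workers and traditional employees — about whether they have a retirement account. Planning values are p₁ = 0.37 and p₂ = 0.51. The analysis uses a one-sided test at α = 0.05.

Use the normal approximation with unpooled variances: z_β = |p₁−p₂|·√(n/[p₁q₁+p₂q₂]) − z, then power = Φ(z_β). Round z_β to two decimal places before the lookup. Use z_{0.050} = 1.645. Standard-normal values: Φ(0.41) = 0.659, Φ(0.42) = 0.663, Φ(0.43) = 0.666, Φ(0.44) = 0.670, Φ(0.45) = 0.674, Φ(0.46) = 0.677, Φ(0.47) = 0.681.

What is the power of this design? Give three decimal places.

z_β = |p₁−p₂|·√(n/[p₁q₁+p₂q₂]) − z_α
    = 0.14 · √(108/0.4830) − 1.645
    = 0.14 · 14.9533 − 1.645
    = 2.0935 − 1.645 = 0.4485 → 0.45
Power = Φ(0.45) = 0.674.

Power ≈ 0.674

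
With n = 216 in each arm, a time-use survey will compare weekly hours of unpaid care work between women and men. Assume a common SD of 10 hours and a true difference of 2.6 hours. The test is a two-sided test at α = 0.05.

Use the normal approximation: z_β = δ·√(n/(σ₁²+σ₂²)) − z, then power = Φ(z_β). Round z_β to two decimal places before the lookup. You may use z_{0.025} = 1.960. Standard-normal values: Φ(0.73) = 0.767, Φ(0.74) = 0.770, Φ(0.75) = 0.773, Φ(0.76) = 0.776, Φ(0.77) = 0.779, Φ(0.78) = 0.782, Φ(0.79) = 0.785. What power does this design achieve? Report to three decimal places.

z_β = δ·√(n/(σ₁²+σ₂²)) − z_{α/2}
    = 2.6 · √(216/200) − 1.960
    = 2.6 · 1.03923 − 1.960
    = 2.7020 − 1.960 = 0.7420 → 0.74
Power = Φ(0.74) = 0.770.

Power ≈ 0.770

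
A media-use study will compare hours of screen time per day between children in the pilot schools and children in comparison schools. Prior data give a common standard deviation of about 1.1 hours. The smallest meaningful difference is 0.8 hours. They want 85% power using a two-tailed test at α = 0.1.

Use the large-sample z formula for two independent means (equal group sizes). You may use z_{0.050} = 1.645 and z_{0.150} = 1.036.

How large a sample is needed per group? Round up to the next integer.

n = (z_{α/2} + z_β)² · (σ₁² + σ₂²) / δ²
  = (1.645 + 1.036)² · (2·1.1² = 2.42) / 0.8²
  = 7.1878 · 2.42 / 0.64
  = 27.18
Round up → n = 28 per group.

n = 28 per group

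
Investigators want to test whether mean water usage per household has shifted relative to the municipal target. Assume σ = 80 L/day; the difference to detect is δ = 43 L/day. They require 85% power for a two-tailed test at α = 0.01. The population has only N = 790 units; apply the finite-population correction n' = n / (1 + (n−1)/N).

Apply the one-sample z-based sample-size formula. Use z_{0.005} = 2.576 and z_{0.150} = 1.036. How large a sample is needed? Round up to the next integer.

n = 43

n = (z_{α/2} + z_β)² · σ² / δ²
  = (2.576 + 1.036)² · 80² / 43²
  = 13.0465 · 6400 / 1849
  = 45.16
Finite-population correction (N = 790): 45.16 / (1 + (45.16 − 1)/790) = 42.77.
Round up → n = 43.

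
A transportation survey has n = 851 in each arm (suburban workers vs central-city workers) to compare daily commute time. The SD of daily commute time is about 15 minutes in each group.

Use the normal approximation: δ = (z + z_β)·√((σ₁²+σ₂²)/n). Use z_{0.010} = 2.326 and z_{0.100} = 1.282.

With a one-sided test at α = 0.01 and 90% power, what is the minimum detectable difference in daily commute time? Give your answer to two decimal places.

Minimum detectable difference ≈ 2.62 minutes

δ = (z_α + z_β) · √((σ₁²+σ₂²)/n)
  = (2.326 + 1.282) · √(450/851)
  = 3.608 · √0.52879
  = 3.608 · 0.7272
  = 2.6237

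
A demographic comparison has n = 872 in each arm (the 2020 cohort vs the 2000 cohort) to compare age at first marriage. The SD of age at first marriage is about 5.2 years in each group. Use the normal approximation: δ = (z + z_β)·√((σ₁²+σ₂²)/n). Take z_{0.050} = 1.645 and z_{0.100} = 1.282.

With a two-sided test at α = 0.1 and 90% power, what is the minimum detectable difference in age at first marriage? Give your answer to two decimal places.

δ = (z_{α/2} + z_β) · √((σ₁²+σ₂²)/n)
  = (1.645 + 1.282) · √(54.08/872)
  = 2.927 · √0.06202
  = 2.927 · 0.2490
  = 0.7289

Minimum detectable difference ≈ 0.73 years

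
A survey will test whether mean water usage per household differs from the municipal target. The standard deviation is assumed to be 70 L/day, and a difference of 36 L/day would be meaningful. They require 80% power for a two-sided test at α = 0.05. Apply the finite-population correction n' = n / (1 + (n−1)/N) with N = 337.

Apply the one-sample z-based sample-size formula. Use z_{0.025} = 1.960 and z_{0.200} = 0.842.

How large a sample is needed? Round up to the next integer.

n = 28

n = (z_{α/2} + z_β)² · σ² / δ²
  = (1.960 + 0.842)² · 70² / 36²
  = 7.8512 · 4900 / 1296
  = 29.68
Finite-population correction (N = 337): 29.68 / (1 + (29.68 − 1)/337) = 27.36.
Round up → n = 28.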